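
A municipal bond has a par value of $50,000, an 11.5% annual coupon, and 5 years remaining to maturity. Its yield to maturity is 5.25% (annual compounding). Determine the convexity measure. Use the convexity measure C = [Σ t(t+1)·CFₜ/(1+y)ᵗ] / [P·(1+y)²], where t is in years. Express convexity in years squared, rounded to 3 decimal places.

With y = 0.0525:
  t   CF        PV=CF/(1+0.0525)^t    t·PV        t(t+1)·PV
  1     5,750.00     5,463.1829     5,463.1829      10,926.3658
  2     5,750.00     5,190.6726    10,381.3452      31,144.0355
  3     5,750.00     4,931.7554    14,795.2663      59,181.0651
  4     5,750.00     4,685.7534    18,743.0135      93,715.0675
  5    55,750.00    43,165.2588   215,826.2940   1,294,957.7643
  Σ                 63,436.6231   265,209.1019   1,489,924.2982
P = 63,436.6231.
Convexity = Σ t(t+1)·PV / [P·(1+y)²] = 1,489,924.2982 / (63,436.6231 × 1.107756) = 21.20215.

21.202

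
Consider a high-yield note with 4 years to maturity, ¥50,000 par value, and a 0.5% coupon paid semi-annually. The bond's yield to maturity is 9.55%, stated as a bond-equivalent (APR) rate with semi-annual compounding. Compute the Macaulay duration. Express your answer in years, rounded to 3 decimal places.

Periodic yield y = 0.04775. Discount each cash flow and weight by its period:
  t   CF        PV=CF/(1+0.04775)^t    t·PV
  1       125.00       119.3033       119.3033
  2       125.00       113.8662       227.7323
  3       125.00       108.6768       326.0305
  4       125.00       103.7240       414.8961
  5       125.00        98.9969       494.9846
  6       125.00        94.4852       566.9115
  7       125.00        90.1792       631.2543
  8    50,125.00    34,513.8200   276,110.5599
  Σ                 35,243.0516   278,891.6724
Price P = Σ PV = 35,243.0516.
Macaulay duration = Σ(t·PV) / P = 278,891.6724 / 35,243.0516 = 7.91338 half-year periods.
In years: 7.91338 / 2 = 3.95669 years.

3.957 years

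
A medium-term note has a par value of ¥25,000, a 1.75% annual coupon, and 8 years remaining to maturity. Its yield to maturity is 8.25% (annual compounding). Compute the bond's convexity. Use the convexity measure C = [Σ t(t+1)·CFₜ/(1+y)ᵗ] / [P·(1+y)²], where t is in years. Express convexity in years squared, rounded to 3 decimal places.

55.227

With y = 0.0825:
  t   CF        PV=CF/(1+0.0825)^t    t·PV        t(t+1)·PV
  1       437.50       404.1570       404.1570         808.3141
  2       437.50       373.3552       746.7105       2,240.1314
  3       437.50       344.9009     1,034.7027       4,138.8109
  4       437.50       318.6152     1,274.4606       6,372.3032
  5       437.50       294.3327     1,471.6636       8,829.9814
  6       437.50       271.9009     1,631.4053      11,419.8373
  7       437.50       251.1787     1,758.2506      14,066.0044
  8    25,437.50    13,491.2188   107,929.7506     971,367.7551
  Σ                 15,749.6594   116,251.1009   1,019,243.1378
P = 15,749.6594.
Convexity = Σ t(t+1)·PV / [P·(1+y)²] = 1,019,243.1378 / (15,749.6594 × 1.171806) = 55.22692.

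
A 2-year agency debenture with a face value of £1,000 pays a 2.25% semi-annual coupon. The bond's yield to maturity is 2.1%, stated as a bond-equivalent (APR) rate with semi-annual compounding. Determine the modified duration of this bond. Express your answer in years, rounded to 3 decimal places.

Periodic yield y = 0.0105. First find Macaulay duration:
  t   CF        PV=CF/(1+0.0105)^t    t·PV
  1        11.25        11.1331        11.1331
  2        11.25        11.0174        22.0348
  3        11.25        10.9029        32.7088
  4     1,011.25       969.8694     3,879.4777
  Σ                  1,002.9229     3,945.3544
P = 1,002.9229; Macaulay duration = 3,945.3544 / 1,002.9229 = 3.93386 half-year periods = 1.96693 years.
Modified duration = D_Mac / (1 + y) = 1.96693 / 1.0105 = 1.94649 years.

1.946 years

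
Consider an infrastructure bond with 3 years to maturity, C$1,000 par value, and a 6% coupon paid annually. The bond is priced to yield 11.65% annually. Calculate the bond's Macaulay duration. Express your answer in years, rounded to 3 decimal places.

Periodic yield y = 0.1165. Discount each cash flow and weight by its year:
  t   CF        PV=CF/(1+0.1165)^t    t·PV
  1        60.00        53.7394        53.7394
  2        60.00        48.1320        96.2640
  3     1,060.00       761.6048     2,284.8145
  Σ                    863.4762     2,434.8178
Price P = Σ PV = 863.4762.
Macaulay duration = Σ(t·PV) / P = 2,434.8178 / 863.4762 = 2.81979 years.

2.820 years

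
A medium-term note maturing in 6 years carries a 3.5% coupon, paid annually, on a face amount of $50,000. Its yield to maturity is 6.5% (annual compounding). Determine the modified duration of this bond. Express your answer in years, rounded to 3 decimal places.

5.134 years

Periodic yield y = 0.065. First find Macaulay duration:
  t   CF        PV=CF/(1+0.065)^t    t·PV
  1     1,750.00     1,643.1925     1,643.1925
  2     1,750.00     1,542.9037     3,085.8075
  3     1,750.00     1,448.7359     4,346.2077
  4     1,750.00     1,360.3154     5,441.2616
  5     1,750.00     1,277.2915     6,386.4573
  6    51,750.00    35,466.0406   212,796.2439
  Σ                 42,738.4797   233,699.1706
P = 42,738.4797; Macaulay duration = 233,699.1706 / 42,738.4797 = 5.46812 years.
Modified duration = D_Mac / (1 + y) = 5.46812 / 1.065 = 5.13439 years.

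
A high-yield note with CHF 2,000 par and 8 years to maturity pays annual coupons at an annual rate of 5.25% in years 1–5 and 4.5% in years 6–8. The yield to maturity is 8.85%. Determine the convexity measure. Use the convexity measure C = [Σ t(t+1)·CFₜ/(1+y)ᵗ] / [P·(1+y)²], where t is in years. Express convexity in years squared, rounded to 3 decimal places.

46.465

With y = 0.0885:
  t   CF        PV=CF/(1+0.0885)^t    t·PV        t(t+1)·PV
  1       105.00        96.4630        96.4630         192.9260
  2       105.00        88.6201       177.2403         531.7208
  3       105.00        81.4149       244.2448         976.9790
  4       105.00        74.7955       299.1821       1,495.9103
  5       105.00        68.7143       343.5715       2,061.4290
  6        90.00        54.1093       324.6558       2,272.5906
  7        90.00        49.7100       347.9698       2,783.7582
  8     2,090.00     1,060.5199     8,484.1591      76,357.4323
  Σ                  1,574.3471    10,317.4863      86,672.7463
P = 1,574.3471.
Convexity = Σ t(t+1)·PV / [P·(1+y)²] = 86,672.7463 / (1,574.3471 × 1.184832) = 46.46492.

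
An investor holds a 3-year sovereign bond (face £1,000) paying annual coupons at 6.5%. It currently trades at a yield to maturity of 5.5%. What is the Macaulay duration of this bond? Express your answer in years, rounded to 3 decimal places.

Periodic yield y = 0.055. Discount each cash flow and weight by its year:
  t   CF        PV=CF/(1+0.055)^t    t·PV
  1        65.00        61.6114        61.6114
  2        65.00        58.3994       116.7988
  3     1,065.00       906.9686     2,720.9057
  Σ                  1,026.9793     2,899.3158
Price P = Σ PV = 1,026.9793.
Macaulay duration = Σ(t·PV) / P = 2,899.3158 / 1,026.9793 = 2.82315 years.

2.823 years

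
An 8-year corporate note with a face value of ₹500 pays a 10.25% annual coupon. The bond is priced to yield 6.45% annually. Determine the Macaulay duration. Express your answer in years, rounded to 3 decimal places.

Periodic yield y = 0.0645. Discount each cash flow and weight by its year:
  t   CF        PV=CF/(1+0.0645)^t    t·PV
  1        51.25        48.1447        48.1447
  2        51.25        45.2275        90.4550
  3        51.25        42.4871       127.4612
  4        51.25        39.9127       159.6508
  5        51.25        37.4943       187.4716
  6        51.25        35.2225       211.3349
  7        51.25        33.0883       231.6180
  8       551.25       334.3361     2,674.6888
  Σ                    615.9131     3,730.8250
Price P = Σ PV = 615.9131.
Macaulay duration = Σ(t·PV) / P = 3,730.8250 / 615.9131 = 6.05739 years.

6.057 years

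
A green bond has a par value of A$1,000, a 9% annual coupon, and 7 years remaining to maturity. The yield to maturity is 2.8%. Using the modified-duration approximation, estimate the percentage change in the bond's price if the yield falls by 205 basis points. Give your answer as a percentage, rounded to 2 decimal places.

+11.44%

Periodic yield y = 0.028. Modified duration first:
  t   CF        PV=CF/(1+0.028)^t    t·PV
  1        90.00        87.5486        87.5486
  2        90.00        85.1640       170.3281
  3        90.00        82.8444       248.5332
  4        90.00        80.5879       322.3518
  5        90.00        78.3929       391.9647
  6        90.00        76.2577       457.5463
  7     1,090.00       898.4102     6,288.8717
  Σ                  1,389.2059     7,967.1444
P = 1,389.2059; D_Mac = 5.73503 yrs; D_mod = 5.73503/(1+0.028) = 5.57883 yrs.
ΔP/P ≈ -D_mod · Δy = -5.57883 × (-0.0205) = +0.114366 = +11.4366%.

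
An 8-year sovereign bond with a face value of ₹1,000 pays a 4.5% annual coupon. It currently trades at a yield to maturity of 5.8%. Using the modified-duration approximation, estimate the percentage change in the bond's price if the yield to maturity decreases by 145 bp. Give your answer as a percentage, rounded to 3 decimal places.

+9.369%

Periodic yield y = 0.058. Modified duration first:
  t   CF        PV=CF/(1+0.058)^t    t·PV
  1        45.00        42.5331        42.5331
  2        45.00        40.2014        80.4028
  3        45.00        37.9975       113.9926
  4        45.00        35.9145       143.6580
  5        45.00        33.9457       169.7283
  6        45.00        32.0847       192.5084
  7        45.00        30.3258       212.2809
  8     1,045.00       665.6270     5,325.0162
  Σ                    918.6298     6,280.1203
P = 918.6298; D_Mac = 6.83640 yrs; D_mod = 6.83640/(1+0.058) = 6.46163 yrs.
ΔP/P ≈ -D_mod · Δy = -6.46163 × (-0.0145) = +0.093694 = +9.3694%.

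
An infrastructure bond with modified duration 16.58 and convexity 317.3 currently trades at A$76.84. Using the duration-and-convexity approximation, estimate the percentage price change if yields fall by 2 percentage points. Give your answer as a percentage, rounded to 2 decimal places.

+39.51%

Duration effect: -D_mod·Δy = -16.58 × (-0.02) = +0.331600
Convexity effect: ½·C·(Δy)² = 0.5 × 317.3 × (-0.02)² = +0.0634600
ΔP/P ≈ +0.331600 + 0.0634600 = +0.395060
= +39.5060%.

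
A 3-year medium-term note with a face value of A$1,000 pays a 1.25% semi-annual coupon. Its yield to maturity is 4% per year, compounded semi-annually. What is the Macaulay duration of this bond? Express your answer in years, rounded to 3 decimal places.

2.951 years

Periodic yield y = 0.02. Discount each cash flow and weight by its period:
  t   CF        PV=CF/(1+0.02)^t    t·PV
  1         6.25         6.1275         6.1275
  2         6.25         6.0073        12.0146
  3         6.25         5.8895        17.6685
  4         6.25         5.7740        23.0961
  5         6.25         5.6608        28.3041
  6     1,006.25       893.5212     5,361.1272
  Σ                    922.9803     5,448.3380
Price P = Σ PV = 922.9803.
Macaulay duration = Σ(t·PV) / P = 5,448.3380 / 922.9803 = 5.90298 half-year periods.
In years: 5.90298 / 2 = 2.95149 years.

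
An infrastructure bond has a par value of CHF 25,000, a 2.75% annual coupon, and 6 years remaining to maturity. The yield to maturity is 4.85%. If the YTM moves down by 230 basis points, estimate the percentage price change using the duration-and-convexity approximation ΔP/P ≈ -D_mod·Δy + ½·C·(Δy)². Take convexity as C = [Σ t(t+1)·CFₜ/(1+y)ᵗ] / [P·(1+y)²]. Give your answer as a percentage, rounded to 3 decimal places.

+13.171%

With y = 0.0485:
  t   CF        PV=CF/(1+0.0485)^t    t·PV        t(t+1)·PV
  1       687.50       655.6986       655.6986       1,311.3972
  2       687.50       625.3683     1,250.7365       3,752.2095
  3       687.50       596.4409     1,789.3226       7,157.2905
  4       687.50       568.8516     2,275.4063      11,377.0315
  5       687.50       542.5385     2,712.6923      16,276.1537
  6    25,687.50    19,333.5333   116,001.1997     812,008.3979
  Σ                 22,322.4311   124,685.0560     851,882.4804
P = 22,322.4311; D_Mac = 5.58564 yrs; D_mod = 5.32727 yrs; C = 34.71373.
Duration effect: -5.32727 × (-0.023) = +0.122527
Convexity effect: 0.5 × 34.71373 × (-0.023)² = +0.0091818
ΔP/P ≈ +0.122527 + 0.0091818 = +0.131709 = +13.1709%.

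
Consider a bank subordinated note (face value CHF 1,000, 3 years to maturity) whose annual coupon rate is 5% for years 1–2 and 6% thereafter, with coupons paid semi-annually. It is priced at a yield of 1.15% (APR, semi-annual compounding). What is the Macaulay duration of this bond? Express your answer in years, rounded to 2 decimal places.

2.83 years

Periodic yield y = 0.00575. Discount each cash flow and weight by its period:
  t   CF        PV=CF/(1+0.00575)^t    t·PV
  1        25.00        24.8571        24.8571
  2        25.00        24.7150        49.4299
  3        25.00        24.5737        73.7210
  4        25.00        24.4332        97.7327
  5        30.00        29.1522       145.7609
  6     1,030.00       995.1693     5,971.0159
  Σ                  1,122.9004     6,362.5175
Price P = Σ PV = 1,122.9004.
Macaulay duration = Σ(t·PV) / P = 6,362.5175 / 1,122.9004 = 5.66615 half-year periods.
In years: 5.66615 / 2 = 2.83307 years.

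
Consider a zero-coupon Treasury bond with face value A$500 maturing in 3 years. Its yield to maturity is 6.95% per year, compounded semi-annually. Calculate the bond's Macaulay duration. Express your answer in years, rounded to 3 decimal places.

A zero-coupon bond has a single cash flow at maturity, so its Macaulay duration equals its maturity: 3 years.
(Equivalently: 6 semi-annual periods ÷ 2 = 3 years.)

3.000 years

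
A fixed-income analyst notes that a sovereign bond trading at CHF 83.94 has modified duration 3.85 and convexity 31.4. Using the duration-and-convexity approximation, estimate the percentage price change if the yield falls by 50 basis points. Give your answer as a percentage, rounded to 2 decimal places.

Duration effect: -D_mod·Δy = -3.85 × (-0.005) = +0.019250
Convexity effect: ½·C·(Δy)² = 0.5 × 31.4 × (-0.005)² = +0.0003925
ΔP/P ≈ +0.019250 + 0.0003925 = +0.0196425
= +1.96425%.

+1.96%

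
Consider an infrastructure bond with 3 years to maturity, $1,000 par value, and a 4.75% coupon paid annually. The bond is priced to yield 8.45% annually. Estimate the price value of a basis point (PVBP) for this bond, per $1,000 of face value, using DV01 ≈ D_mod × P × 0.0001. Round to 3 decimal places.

Periodic yield y = 0.0845.
  t   CF        PV=CF/(1+0.0845)^t    t·PV
  1        47.50        43.7990        43.7990
  2        47.50        40.3863        80.7727
  3     1,047.50       821.2311     2,463.6932
  Σ                    905.4164     2,588.2648
P = 905.4164; D_Mac = 2.85865 yrs; D_mod = 2.63591 yrs.
DV01 ≈ 2.63591 × 905.4164 × 0.0001 = 0.238660.

$0.239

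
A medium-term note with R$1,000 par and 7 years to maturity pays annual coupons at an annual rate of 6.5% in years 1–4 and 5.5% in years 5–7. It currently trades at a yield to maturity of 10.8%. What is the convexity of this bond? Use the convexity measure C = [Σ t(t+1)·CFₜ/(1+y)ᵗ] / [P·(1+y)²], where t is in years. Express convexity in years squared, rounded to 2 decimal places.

34.39

With y = 0.108:
  t   CF        PV=CF/(1+0.108)^t    t·PV        t(t+1)·PV
  1        65.00        58.6643        58.6643         117.3285
  2        65.00        52.9461       105.8922         317.6765
  3        65.00        47.7853       143.3558         573.4233
  4        65.00        43.1275       172.5100         862.5501
  5        55.00        32.9355       164.6774         988.0642
  6        55.00        29.7252       178.3509       1,248.4565
  7     1,055.00       514.6052     3,602.2361      28,817.8890
  Σ                    779.7889     4,425.6867      32,925.3880
P = 779.7889.
Convexity = Σ t(t+1)·PV / [P·(1+y)²] = 32,925.3880 / (779.7889 × 1.227664) = 34.39334.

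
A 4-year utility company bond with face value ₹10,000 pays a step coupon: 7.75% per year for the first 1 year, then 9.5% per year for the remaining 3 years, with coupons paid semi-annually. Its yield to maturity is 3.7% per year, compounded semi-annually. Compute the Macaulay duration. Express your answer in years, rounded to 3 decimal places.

3.520 years

Periodic yield y = 0.0185. Discount each cash flow and weight by its period:
  t   CF        PV=CF/(1+0.0185)^t    t·PV
  1       387.50       380.4615       380.4615
  2       387.50       373.5508       747.1015
  3       475.00       449.5837     1,348.7510
  4       475.00       441.4174     1,765.6697
  5       475.00       433.3995     2,166.9977
  6       475.00       425.5273     2,553.1637
  7       475.00       417.7980     2,924.5861
  8    10,475.00     9,046.1912    72,369.5300
  Σ                 11,967.9294    84,256.2612
Price P = Σ PV = 11,967.9294.
Macaulay duration = Σ(t·PV) / P = 84,256.2612 / 11,967.9294 = 7.04017 half-year periods.
In years: 7.04017 / 2 = 3.52009 years.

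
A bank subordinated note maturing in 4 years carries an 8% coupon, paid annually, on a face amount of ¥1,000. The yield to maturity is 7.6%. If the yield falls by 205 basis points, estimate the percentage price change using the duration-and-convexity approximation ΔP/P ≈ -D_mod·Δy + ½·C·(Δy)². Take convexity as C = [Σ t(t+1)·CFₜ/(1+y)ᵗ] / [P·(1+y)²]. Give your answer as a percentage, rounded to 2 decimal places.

+7.13%

With y = 0.076:
  t   CF        PV=CF/(1+0.076)^t    t·PV        t(t+1)·PV
  1        80.00        74.3494        74.3494         148.6989
  2        80.00        69.0980       138.1960         414.5880
  3        80.00        64.2175       192.6524         770.6096
  4     1,080.00       805.7024     3,222.8097      16,114.0485
  Σ                  1,013.3673     3,628.0075      17,447.9449
P = 1,013.3673; D_Mac = 3.58015 yrs; D_mod = 3.32728 yrs; C = 14.87143.
Duration effect: -3.32728 × (-0.0205) = +0.068209
Convexity effect: 0.5 × 14.87143 × (-0.0205)² = +0.0031249
ΔP/P ≈ +0.068209 + 0.0031249 = +0.071334 = +7.1334%.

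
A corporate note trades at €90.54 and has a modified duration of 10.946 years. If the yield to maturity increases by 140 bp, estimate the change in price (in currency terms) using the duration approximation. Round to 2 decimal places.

-€13.87

Duration approximation: ΔP/P ≈ -D_mod · Δy = -10.946 × (+0.014) = -0.153244.
ΔP ≈ 90.54 × (-0.153244) = -13.87471176.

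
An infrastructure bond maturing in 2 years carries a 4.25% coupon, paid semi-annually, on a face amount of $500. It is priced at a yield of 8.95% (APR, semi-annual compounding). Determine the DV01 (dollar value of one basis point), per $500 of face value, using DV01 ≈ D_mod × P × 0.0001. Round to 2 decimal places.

$0.08

Periodic yield y = 0.04475.
  t   CF        PV=CF/(1+0.04475)^t    t·PV
  1       10.625        10.1699        10.1699
  2       10.625         9.7343        19.4686
  3       10.625         9.3173        27.9520
  4      510.625       428.6004     1,714.4015
  Σ                    457.8219     1,771.9920
P = 457.8219; D_Mac = 3.87048 half-year periods = 1.93524 yrs; D_mod = 1.85235 yrs.
DV01 ≈ 1.85235 × 457.8219 × 0.0001 = 0.084805.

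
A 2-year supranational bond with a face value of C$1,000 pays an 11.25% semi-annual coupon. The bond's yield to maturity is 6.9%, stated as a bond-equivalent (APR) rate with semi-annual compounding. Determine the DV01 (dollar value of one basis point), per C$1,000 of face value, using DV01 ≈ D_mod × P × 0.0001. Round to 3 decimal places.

C$0.193

Periodic yield y = 0.0345.
  t   CF        PV=CF/(1+0.0345)^t    t·PV
  1        56.25        54.3741        54.3741
  2        56.25        52.5607       105.1215
  3        56.25        50.8079       152.4236
  4     1,056.25       922.2417     3,688.9667
  Σ                  1,079.9844     4,000.8859
P = 1,079.9844; D_Mac = 3.70458 half-year periods = 1.85229 yrs; D_mod = 1.79052 yrs.
DV01 ≈ 1.79052 × 1,079.9844 × 0.0001 = 0.193373.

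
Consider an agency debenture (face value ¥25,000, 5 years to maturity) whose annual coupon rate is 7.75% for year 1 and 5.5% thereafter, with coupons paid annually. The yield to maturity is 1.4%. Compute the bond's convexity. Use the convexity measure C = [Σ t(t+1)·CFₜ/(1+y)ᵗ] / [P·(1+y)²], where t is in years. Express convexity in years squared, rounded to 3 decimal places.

With y = 0.014:
  t   CF        PV=CF/(1+0.014)^t    t·PV        t(t+1)·PV
  1     1,937.50     1,910.7495     1,910.7495       3,821.4990
  2     1,375.00     1,337.2937     2,674.5873       8,023.7620
  3     1,375.00     1,318.8300     3,956.4901      15,825.9606
  4     1,375.00     1,300.6213     5,202.4854      26,012.4270
  5    26,375.00    24,603.8286   123,019.1431     738,114.8587
  Σ                 30,471.3232   136,763.4555     791,798.5073
P = 30,471.3232.
Convexity = Σ t(t+1)·PV / [P·(1+y)²] = 791,798.5073 / (30,471.3232 × 1.028196) = 25.27246.

25.272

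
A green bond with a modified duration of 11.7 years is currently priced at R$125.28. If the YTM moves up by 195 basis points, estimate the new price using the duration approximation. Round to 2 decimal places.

Duration approximation: ΔP/P ≈ -D_mod · Δy = -11.7 × (+0.0195) = -0.228150.
New price ≈ 125.28 × (1 - 0.228150) = 96.697368.

R$96.70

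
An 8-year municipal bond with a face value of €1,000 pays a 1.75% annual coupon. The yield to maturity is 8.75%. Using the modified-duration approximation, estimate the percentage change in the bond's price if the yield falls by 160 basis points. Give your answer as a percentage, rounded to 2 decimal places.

Periodic yield y = 0.0875. Modified duration first:
  t   CF        PV=CF/(1+0.0875)^t    t·PV
  1        17.50        16.0920        16.0920
  2        17.50        14.7972        29.5944
  3        17.50        13.6066        40.8199
  4        17.50        12.5118        50.0473
  5        17.50        11.5051        57.5257
  6        17.50        10.5794        63.4766
  7        17.50         9.7282        68.0975
  8     1,017.50       520.1161     4,160.9288
  Σ                    608.9365     4,486.5821
P = 608.9365; D_Mac = 7.36790 yrs; D_mod = 7.36790/(1+0.0875) = 6.77508 yrs.
ΔP/P ≈ -D_mod · Δy = -6.77508 × (-0.016) = +0.108401 = +10.8401%.

+10.84%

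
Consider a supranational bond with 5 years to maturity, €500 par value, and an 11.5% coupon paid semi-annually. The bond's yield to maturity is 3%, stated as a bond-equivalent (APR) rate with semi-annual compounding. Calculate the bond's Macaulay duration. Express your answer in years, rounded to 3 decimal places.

Periodic yield y = 0.015. Discount each cash flow and weight by its period:
  t   CF        PV=CF/(1+0.015)^t    t·PV
  1        28.75        28.3251        28.3251
  2        28.75        27.9065        55.8131
  3        28.75        27.4941        82.4823
  4        28.75        27.0878       108.3512
  5        28.75        26.6875       133.4374
  6        28.75        26.2931       157.7585
  7        28.75        25.9045       181.3316
  8        28.75        25.5217       204.1736
  9        28.75        25.1445       226.3007
  10      528.75       455.6065     4,556.0655
  Σ                    695.9714     5,734.0391
Price P = Σ PV = 695.9714.
Macaulay duration = Σ(t·PV) / P = 5,734.0391 / 695.9714 = 8.23890 half-year periods.
In years: 8.23890 / 2 = 4.11945 years.

4.119 years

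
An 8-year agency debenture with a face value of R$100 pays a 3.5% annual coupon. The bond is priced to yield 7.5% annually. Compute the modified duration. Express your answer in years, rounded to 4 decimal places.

Periodic yield y = 0.075. First find Macaulay duration:
  t   CF        PV=CF/(1+0.075)^t    t·PV
  1         3.50         3.2558         3.2558
  2         3.50         3.0287         6.0573
  3         3.50         2.8174         8.4521
  4         3.50         2.6208        10.4832
  5         3.50         2.4380        12.1898
  6         3.50         2.2679        13.6072
  7         3.50         2.1096        14.7675
  8       103.50        58.0327       464.2614
  Σ                     76.5708       533.0743
P = 76.5708; Macaulay duration = 533.0743 / 76.5708 = 6.96185 years.
Modified duration = D_Mac / (1 + y) = 6.96185 / 1.075 = 6.47614 years.

6.4761 years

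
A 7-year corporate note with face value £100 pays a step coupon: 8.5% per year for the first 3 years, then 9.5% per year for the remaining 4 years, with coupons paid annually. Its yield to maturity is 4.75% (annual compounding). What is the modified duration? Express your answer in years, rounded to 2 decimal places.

Periodic yield y = 0.0475. First find Macaulay duration:
  t   CF        PV=CF/(1+0.0475)^t    t·PV
  1         8.50         8.1146         8.1146
  2         8.50         7.7466        15.4932
  3         8.50         7.3953        22.1860
  4         9.50         7.8906        31.5622
  5         9.50         7.5327        37.6637
  6         9.50         7.1912        43.1470
  7       109.50        79.1290       553.9033
  Σ                    125.0000       712.0699
P = 125.0000; Macaulay duration = 712.0699 / 125.0000 = 5.69656 years.
Modified duration = D_Mac / (1 + y) = 5.69656 / 1.0475 = 5.43824 years.

5.44 years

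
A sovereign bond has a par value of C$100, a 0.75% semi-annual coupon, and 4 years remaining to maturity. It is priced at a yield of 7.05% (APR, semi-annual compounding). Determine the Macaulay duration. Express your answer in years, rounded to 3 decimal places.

3.940 years

Periodic yield y = 0.03525. Discount each cash flow and weight by its period:
  t   CF        PV=CF/(1+0.03525)^t    t·PV
  1        0.375         0.3622         0.3622
  2        0.375         0.3499         0.6998
  3        0.375         0.3380         1.0140
  4        0.375         0.3265         1.3059
  5        0.375         0.3154         1.5768
  6        0.375         0.3046         1.8277
  7        0.375         0.2942         2.0597
  8      100.375        76.0788       608.6304
  Σ                     78.3696       617.4765
Price P = Σ PV = 78.3696.
Macaulay duration = Σ(t·PV) / P = 617.4765 / 78.3696 = 7.87903 half-year periods.
In years: 7.87903 / 2 = 3.93951 years.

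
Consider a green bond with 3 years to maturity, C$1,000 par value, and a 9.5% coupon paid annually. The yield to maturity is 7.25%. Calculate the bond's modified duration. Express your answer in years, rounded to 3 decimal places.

Periodic yield y = 0.0725. First find Macaulay duration:
  t   CF        PV=CF/(1+0.0725)^t    t·PV
  1        95.00        88.5781        88.5781
  2        95.00        82.5903       165.1806
  3     1,095.00       887.6101     2,662.8302
  Σ                  1,058.7784     2,916.5889
P = 1,058.7784; Macaulay duration = 2,916.5889 / 1,058.7784 = 2.75467 years.
Modified duration = D_Mac / (1 + y) = 2.75467 / 1.0725 = 2.56846 years.

2.568 years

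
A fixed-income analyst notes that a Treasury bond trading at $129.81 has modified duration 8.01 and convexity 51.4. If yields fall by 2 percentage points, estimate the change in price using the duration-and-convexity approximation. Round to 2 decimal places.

Duration effect: -D_mod·Δy = -8.01 × (-0.02) = +0.160200
Convexity effect: ½·C·(Δy)² = 0.5 × 51.4 × (-0.02)² = +0.0102800
ΔP/P ≈ +0.160200 + 0.0102800 = +0.170480
ΔP ≈ 129.81 × (+0.170480) = +22.1300088.

+$22.13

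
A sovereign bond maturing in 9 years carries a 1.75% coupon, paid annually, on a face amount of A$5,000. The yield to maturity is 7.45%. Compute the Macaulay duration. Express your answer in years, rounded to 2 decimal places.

8.21 years

Periodic yield y = 0.0745. Discount each cash flow and weight by its year:
  t   CF        PV=CF/(1+0.0745)^t    t·PV
  1        87.50        81.4332        81.4332
  2        87.50        75.7871       151.5742
  3        87.50        70.5324       211.5973
  4        87.50        65.6421       262.5683
  5        87.50        61.0908       305.4541
  6        87.50        56.8551       341.1307
  7        87.50        52.9131       370.3916
  8        87.50        49.2444       393.9551
  9     5,087.50     2,664.6897    23,982.2073
  Σ                  3,178.1879    26,100.3118
Price P = Σ PV = 3,178.1879.
Macaulay duration = Σ(t·PV) / P = 26,100.3118 / 3,178.1879 = 8.21232 years.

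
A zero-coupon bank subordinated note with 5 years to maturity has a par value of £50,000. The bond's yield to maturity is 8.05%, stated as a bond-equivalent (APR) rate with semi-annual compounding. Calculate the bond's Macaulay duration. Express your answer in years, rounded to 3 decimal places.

5.000 years

A zero-coupon bond has a single cash flow at maturity, so its Macaulay duration equals its maturity: 5 years.
(Equivalently: 10 semi-annual periods ÷ 2 = 5 years.)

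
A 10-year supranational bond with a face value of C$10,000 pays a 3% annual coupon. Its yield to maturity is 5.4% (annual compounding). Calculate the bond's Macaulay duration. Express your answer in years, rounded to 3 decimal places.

Periodic yield y = 0.054. Discount each cash flow and weight by its year:
  t   CF        PV=CF/(1+0.054)^t    t·PV
  1       300.00       284.6300       284.6300
  2       300.00       270.0474       540.0948
  3       300.00       256.2120       768.6359
  4       300.00       243.0854       972.3415
  5       300.00       230.6313     1,153.1564
  6       300.00       218.8153     1,312.8915
  7       300.00       207.6046     1,453.2322
  8       300.00       196.9683     1,575.7465
  9       300.00       186.8770     1,681.8926
  10   10,300.00     6,087.3899    60,873.8985
  Σ                  8,182.2610    70,616.5200
Price P = Σ PV = 8,182.2610.
Macaulay duration = Σ(t·PV) / P = 70,616.5200 / 8,182.2610 = 8.63044 years.

8.630 years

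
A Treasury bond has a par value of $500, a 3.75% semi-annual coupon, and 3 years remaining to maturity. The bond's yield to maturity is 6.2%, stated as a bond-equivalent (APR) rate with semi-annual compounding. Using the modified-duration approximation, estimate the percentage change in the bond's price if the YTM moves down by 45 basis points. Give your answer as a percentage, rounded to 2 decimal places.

+1.25%

Periodic yield y = 0.031. Modified duration first:
  t   CF        PV=CF/(1+0.031)^t    t·PV
  1        9.375         9.0931         9.0931
  2        9.375         8.8197        17.6394
  3        9.375         8.5545        25.6635
  4        9.375         8.2973        33.1892
  5        9.375         8.0478        40.2391
  6      509.375       424.1170     2,544.7017
  Σ                    466.9294     2,670.5260
P = 466.9294; D_Mac = 5.71934 half-year periods = 2.85967 yrs; D_mod = 2.85967/(1+0.031) = 2.77368 yrs.
ΔP/P ≈ -D_mod · Δy = -2.77368 × (-0.0045) = +0.012482 = +1.2482%.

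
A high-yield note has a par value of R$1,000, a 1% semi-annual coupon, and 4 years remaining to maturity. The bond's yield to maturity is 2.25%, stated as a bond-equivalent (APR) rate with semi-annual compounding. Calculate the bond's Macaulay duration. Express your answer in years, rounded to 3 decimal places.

Periodic yield y = 0.01125. Discount each cash flow and weight by its period:
  t   CF        PV=CF/(1+0.01125)^t    t·PV
  1         5.00         4.9444         4.9444
  2         5.00         4.8894         9.7787
  3         5.00         4.8350        14.5049
  4         5.00         4.7812        19.1248
  5         5.00         4.7280        23.6400
  6         5.00         4.6754        28.0524
  7         5.00         4.6234        32.3637
  8     1,005.00       918.9625     7,351.6999
  Σ                    952.4392     7,484.1088
Price P = Σ PV = 952.4392.
Macaulay duration = Σ(t·PV) / P = 7,484.1088 / 952.4392 = 7.85783 half-year periods.
In years: 7.85783 / 2 = 3.92892 years.

3.929 years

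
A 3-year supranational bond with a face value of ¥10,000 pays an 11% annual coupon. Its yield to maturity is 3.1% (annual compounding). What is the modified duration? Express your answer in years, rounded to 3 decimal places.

2.659 years

Periodic yield y = 0.031. First find Macaulay duration:
  t   CF        PV=CF/(1+0.031)^t    t·PV
  1     1,100.00     1,066.9253     1,066.9253
  2     1,100.00     1,034.8451     2,069.6902
  3    11,100.00    10,128.5432    30,385.6295
  Σ                 12,230.3136    33,522.2450
P = 12,230.3136; Macaulay duration = 33,522.2450 / 12,230.3136 = 2.74091 years.
Modified duration = D_Mac / (1 + y) = 2.74091 / 1.031 = 2.65850 years.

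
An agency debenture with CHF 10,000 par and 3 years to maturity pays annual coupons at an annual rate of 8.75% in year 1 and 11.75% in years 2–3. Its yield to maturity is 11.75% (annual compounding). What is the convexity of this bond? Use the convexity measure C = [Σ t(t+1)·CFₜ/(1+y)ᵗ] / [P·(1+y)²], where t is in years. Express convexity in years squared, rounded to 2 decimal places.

With y = 0.1175:
  t   CF        PV=CF/(1+0.1175)^t    t·PV        t(t+1)·PV
  1       875.00       782.9978       782.9978       1,565.9955
  2     1,175.00       940.8986     1,881.7971       5,645.3913
  3    11,175.00     8,007.6473    24,022.9419      96,091.7676
  Σ                  9,731.5436    26,687.7368     103,303.1545
P = 9,731.5436.
Convexity = Σ t(t+1)·PV / [P·(1+y)²] = 103,303.1545 / (9,731.5436 × 1.248806) = 8.50035.

8.50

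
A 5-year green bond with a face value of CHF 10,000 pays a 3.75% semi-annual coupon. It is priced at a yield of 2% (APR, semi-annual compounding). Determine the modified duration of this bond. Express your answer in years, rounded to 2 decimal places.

Periodic yield y = 0.01. First find Macaulay duration:
  t   CF        PV=CF/(1+0.01)^t    t·PV
  1       187.50       185.6436       185.6436
  2       187.50       183.8055       367.6110
  3       187.50       181.9857       545.9570
  4       187.50       180.1838       720.7353
  5       187.50       178.3998       891.9991
  6       187.50       176.6335     1,059.8009
  7       187.50       174.8846     1,224.1924
  8       187.50       173.1531     1,385.2248
  9       187.50       171.4387     1,542.9485
  10   10,187.50     9,222.6109    92,226.1085
  Σ                 10,828.7391   100,150.2210
P = 10,828.7391; Macaulay duration = 100,150.2210 / 10,828.7391 = 9.24856 half-year periods = 4.62428 years.
Modified duration = D_Mac / (1 + y) = 4.62428 / 1.01 = 4.57849 years.

4.58 years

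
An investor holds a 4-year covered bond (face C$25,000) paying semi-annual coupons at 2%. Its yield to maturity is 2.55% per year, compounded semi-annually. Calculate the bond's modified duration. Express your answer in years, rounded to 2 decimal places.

3.81 years

Periodic yield y = 0.01275. First find Macaulay duration:
  t   CF        PV=CF/(1+0.01275)^t    t·PV
  1       250.00       246.8526       246.8526
  2       250.00       243.7449       487.4898
  3       250.00       240.6763       722.0288
  4       250.00       237.6463       950.5851
  5       250.00       234.6544     1,173.2721
  6       250.00       231.7002     1,390.2015
  7       250.00       228.7833     1,601.4828
  8    25,250.00    22,816.2028   182,529.6221
  Σ                 24,480.2607   189,101.5348
P = 24,480.2607; Macaulay duration = 189,101.5348 / 24,480.2607 = 7.72465 half-year periods = 3.86233 years.
Modified duration = D_Mac / (1 + y) = 3.86233 / 1.01275 = 3.81370 years.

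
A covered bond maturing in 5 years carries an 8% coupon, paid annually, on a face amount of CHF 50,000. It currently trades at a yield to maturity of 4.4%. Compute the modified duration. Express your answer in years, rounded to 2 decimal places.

4.18 years

Periodic yield y = 0.044. First find Macaulay duration:
  t   CF        PV=CF/(1+0.044)^t    t·PV
  1     4,000.00     3,831.4176     3,831.4176
  2     4,000.00     3,669.9403     7,339.8805
  3     4,000.00     3,515.2684    10,545.8053
  4     4,000.00     3,367.1154    13,468.4615
  5    54,000.00    43,540.2849   217,701.4245
  Σ                 57,924.0266   252,886.9894
P = 57,924.0266; Macaulay duration = 252,886.9894 / 57,924.0266 = 4.36584 years.
Modified duration = D_Mac / (1 + y) = 4.36584 / 1.044 = 4.18184 years.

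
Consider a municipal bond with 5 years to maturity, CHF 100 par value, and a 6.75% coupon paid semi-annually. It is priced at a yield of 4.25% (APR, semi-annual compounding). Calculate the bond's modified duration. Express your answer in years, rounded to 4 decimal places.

4.2760 years

Periodic yield y = 0.02125. First find Macaulay duration:
  t   CF        PV=CF/(1+0.02125)^t    t·PV
  1        3.375         3.3048         3.3048
  2        3.375         3.2360         6.4720
  3        3.375         3.1687         9.5060
  4        3.375         3.1027        12.4110
  5        3.375         3.0382        15.1909
  6        3.375         2.9750        17.8498
  7        3.375         2.9131        20.3914
  8        3.375         2.8524        22.8196
  9        3.375         2.7931        25.1378
  10     103.375        83.7712       837.7122
  Σ                    111.1552       970.7954
P = 111.1552; Macaulay duration = 970.7954 / 111.1552 = 8.73370 half-year periods = 4.36685 years.
Modified duration = D_Mac / (1 + y) = 4.36685 / 1.02125 = 4.27598 years.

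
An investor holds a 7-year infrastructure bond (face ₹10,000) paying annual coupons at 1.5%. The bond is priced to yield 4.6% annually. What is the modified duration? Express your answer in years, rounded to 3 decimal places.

Periodic yield y = 0.046. First find Macaulay duration:
  t   CF        PV=CF/(1+0.046)^t    t·PV
  1       150.00       143.4034       143.4034
  2       150.00       137.0970       274.1940
  3       150.00       131.0679       393.2036
  4       150.00       125.3039       501.2155
  5       150.00       119.7934       598.9669
  6       150.00       114.5252       687.1513
  7    10,150.00     7,408.7382    51,861.1676
  Σ                  8,179.9290    54,459.3024
P = 8,179.9290; Macaulay duration = 54,459.3024 / 8,179.9290 = 6.65767 years.
Modified duration = D_Mac / (1 + y) = 6.65767 / 1.046 = 6.36489 years.

6.365 years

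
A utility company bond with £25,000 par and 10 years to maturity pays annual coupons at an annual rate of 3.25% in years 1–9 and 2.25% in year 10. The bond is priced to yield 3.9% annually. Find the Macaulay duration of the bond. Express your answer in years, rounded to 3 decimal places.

8.643 years

Periodic yield y = 0.039. Discount each cash flow and weight by its year:
  t   CF        PV=CF/(1+0.039)^t    t·PV
  1       812.50       782.0019       782.0019
  2       812.50       752.6486     1,505.2973
  3       812.50       724.3971     2,173.1914
  4       812.50       697.2061     2,788.8244
  5       812.50       671.0357     3,355.1785
  6       812.50       645.8477     3,875.0859
  7       812.50       621.6051     4,351.2354
  8       812.50       598.2724     4,786.1794
  9       812.50       575.8156     5,182.3406
  10   25,562.50    17,436.0397   174,360.3972
  Σ                 23,504.8700   203,159.7321
Price P = Σ PV = 23,504.8700.
Macaulay duration = Σ(t·PV) / P = 203,159.7321 / 23,504.8700 = 8.64330 years.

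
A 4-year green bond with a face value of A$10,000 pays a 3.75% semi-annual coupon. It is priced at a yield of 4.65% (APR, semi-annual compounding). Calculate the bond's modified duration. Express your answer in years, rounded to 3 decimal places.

3.661 years

Periodic yield y = 0.02325. First find Macaulay duration:
  t   CF        PV=CF/(1+0.02325)^t    t·PV
  1       187.50       183.2397       183.2397
  2       187.50       179.0762       358.1523
  3       187.50       175.0072       525.0217
  4       187.50       171.0308       684.1231
  5       187.50       167.1447       835.7233
  6       187.50       163.3468       980.0811
  7       187.50       159.6353     1,117.4473
  8    10,187.50     8,476.4420    67,811.5361
  Σ                  9,674.9227    72,495.3245
P = 9,674.9227; Macaulay duration = 72,495.3245 / 9,674.9227 = 7.49312 half-year periods = 3.74656 years.
Modified duration = D_Mac / (1 + y) = 3.74656 / 1.02325 = 3.66143 years.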